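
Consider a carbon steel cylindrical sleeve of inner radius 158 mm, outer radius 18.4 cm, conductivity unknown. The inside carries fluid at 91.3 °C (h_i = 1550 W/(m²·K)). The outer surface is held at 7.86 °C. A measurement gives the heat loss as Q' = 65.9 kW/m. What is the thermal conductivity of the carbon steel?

ΣR = ΔT/Q' = |91.3 − 7.86|/65900 = 0.001266 m·K/W
Known resistances:
  R'_conv,in = 1/(2πr h) = 1/(2π·0.158·1550) = 6.499×10^-4 m·K/W
R_carbon steel = ΣR − ΣR_known = 0.001266 − 6.499×10^-4 = 6.161×10^-4 m·K/W
ln(r₂/r₁)/(2πk) = 6.161×10^-4 ⇒ k = 0.1523/(2π·6.161×10^-4) = 39.3 W/m·K

k = 39.3 W/m·K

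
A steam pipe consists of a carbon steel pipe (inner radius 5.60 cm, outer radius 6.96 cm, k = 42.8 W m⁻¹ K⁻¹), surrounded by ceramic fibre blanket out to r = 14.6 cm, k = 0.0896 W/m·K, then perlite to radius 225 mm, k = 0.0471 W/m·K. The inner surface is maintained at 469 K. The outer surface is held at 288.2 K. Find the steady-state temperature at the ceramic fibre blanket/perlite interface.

Treat each layer as a resistance in series:
  R'_carbon steel = ln(0.0696/0.0560)/(2πk) = 0.2174/(2π·42.8) = 8.085×10^-4 m·K/W
  R'_ceramic fibre blanket = ln(0.146/0.0696)/(2πk) = 0.7408/(2π·0.0896) = 1.316 m·K/W
  R'_perlite = ln(0.225/0.146)/(2πk) = 0.4325/(2π·0.0471) = 1.461 m·K/W
ΣR = 8.085×10^-4 + 1.316 + 1.461 = 2.778 m·K/W
Q' = ΔT/ΣR = (469 K − 288.2 K)/2.778 = 65.08 W/m
From the inner boundary to the ceramic fibre blanket/perlite interface, ΣR_partial = 1.317 m·K/W.
T_interface = T_in − Q'·ΣR_partial = 469 K − (65.08)(1.317) = 383 K

T = 383 K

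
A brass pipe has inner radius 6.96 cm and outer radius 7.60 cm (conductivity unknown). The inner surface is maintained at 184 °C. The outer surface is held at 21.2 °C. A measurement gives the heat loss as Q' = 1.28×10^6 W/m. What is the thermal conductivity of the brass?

k = 110 W/m·K

ΣR = ΔT/Q' = |184 − 21.2|/1.28×10^6 = 1.272×10^-4 m·K/W
ln(r₂/r₁)/(2πk) = 1.272×10^-4 ⇒ k = 0.08797/(2π·1.272×10^-4) = 110 W/m·K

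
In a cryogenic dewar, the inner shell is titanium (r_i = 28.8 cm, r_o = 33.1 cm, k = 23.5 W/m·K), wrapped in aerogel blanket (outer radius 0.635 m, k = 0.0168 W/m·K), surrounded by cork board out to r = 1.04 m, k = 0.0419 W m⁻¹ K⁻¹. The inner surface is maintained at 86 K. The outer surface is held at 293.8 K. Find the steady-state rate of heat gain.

Series thermal resistances, inner to outer:
  R_titanium = (1/0.288 − 1/0.331)/(4πk) = 0.4511/(4π·23.5) = 0.001527 K/W
  R_aerogel blanket = (1/0.331 − 1/0.635)/(4πk) = 1.446/(4π·0.0168) = 6.851 K/W
  R_cork board = (1/0.635 − 1/1.04)/(4πk) = 0.6133/(4π·0.0419) = 1.165 K/W
ΣR = 0.001527 + 6.851 + 1.165 = 8.018 K/W
Q = ΔT/ΣR = (86 K − 293.8 K)/8.018 = -25.9 W
(Negative Q ⇒ heat flows inward; heat gain = 25.9 W.)

Q = 25.9 W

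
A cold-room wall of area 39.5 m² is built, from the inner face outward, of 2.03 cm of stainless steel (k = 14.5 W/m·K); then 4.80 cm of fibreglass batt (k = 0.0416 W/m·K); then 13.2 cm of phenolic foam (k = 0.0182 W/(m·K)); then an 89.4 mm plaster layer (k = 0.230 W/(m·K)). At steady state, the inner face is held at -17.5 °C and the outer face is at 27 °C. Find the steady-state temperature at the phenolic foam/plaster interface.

T = 25.0 °C

Resistance network (inner→outer):
  R_stainless steel = L/(kA) = 0.0203/(14.5·39.5) = 3.544×10^-5 K/W
  R_fibreglass batt = L/(kA) = 0.0480/(0.0416·39.5) = 0.02921 K/W
  R_phenolic foam = L/(kA) = 0.132/(0.0182·39.5) = 0.1836 K/W
  R_plaster = L/(kA) = 0.0894/(0.230·39.5) = 0.009840 K/W
ΣR = 3.544×10^-5 + 0.02921 + 0.1836 + 0.009840 = 0.2227 K/W
Q = ΔT/ΣR = (-17.5 °C − 27 °C)/0.2227 = -199.8 W
From the inner boundary to the phenolic foam/plaster interface, ΣR_partial = 0.2128 K/W.
T_interface = T_in − Q·ΣR_partial = -17.5 °C − (-199.8)(0.2128) = 25.0 °C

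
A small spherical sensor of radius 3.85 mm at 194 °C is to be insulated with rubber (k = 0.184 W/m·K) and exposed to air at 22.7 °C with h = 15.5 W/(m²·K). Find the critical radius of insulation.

r_cr = 2.37 cm

For a sphere, r_cr = 2k_ins/h = 2·0.184/15.5 = 0.0237 m = 2.37 cm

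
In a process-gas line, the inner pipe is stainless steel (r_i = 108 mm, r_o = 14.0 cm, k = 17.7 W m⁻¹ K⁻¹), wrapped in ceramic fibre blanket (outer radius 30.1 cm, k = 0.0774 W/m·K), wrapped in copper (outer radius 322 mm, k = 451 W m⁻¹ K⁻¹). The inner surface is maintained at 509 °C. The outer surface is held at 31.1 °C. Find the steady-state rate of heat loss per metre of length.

Resistance network (inner→outer):
  R'_stainless steel = ln(0.140/0.108)/(2πk) = 0.2595/(2π·17.7) = 0.002333 m·K/W
  R'_ceramic fibre blanket = ln(0.301/0.140)/(2πk) = 0.7655/(2π·0.0774) = 1.574 m·K/W
  R'_copper = ln(0.322/0.301)/(2πk) = 0.06744/(2π·451) = 2.380×10^-5 m·K/W
ΣR = 0.002333 + 1.574 + 2.380×10^-5 = 1.576 m·K/W
Q' = ΔT/ΣR = (509 °C − 31.1 °C)/1.576 = 303 W/m

Q' = 303 W/m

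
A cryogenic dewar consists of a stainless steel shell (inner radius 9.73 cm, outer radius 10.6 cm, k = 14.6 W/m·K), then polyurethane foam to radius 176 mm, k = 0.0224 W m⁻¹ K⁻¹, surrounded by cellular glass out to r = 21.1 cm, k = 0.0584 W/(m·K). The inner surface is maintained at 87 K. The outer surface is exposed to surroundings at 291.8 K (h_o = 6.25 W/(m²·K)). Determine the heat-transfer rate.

Q = 13.7 W

Resistance network (inner→outer):
  R_stainless steel = (1/0.0973 − 1/0.106)/(4πk) = 0.8435/(4π·14.6) = 0.004598 K/W
  R_polyurethane foam = (1/0.106 − 1/0.176)/(4πk) = 3.752/(4π·0.0224) = 13.33 K/W
  R_cellular glass = (1/0.176 − 1/0.211)/(4πk) = 0.9425/(4π·0.0584) = 1.284 K/W
  R_conv,out = 1/(4πr²h) = 1/(4π·0.211²·6.25) = 0.2860 K/W
ΣR = 0.004598 + 13.33 + 1.284 + 0.2860 = 14.90 K/W
Q = ΔT/ΣR = (87 K − 291.8 K)/14.90 = -13.7 W
(Negative Q ⇒ heat flows inward; heat gain = 13.7 W.)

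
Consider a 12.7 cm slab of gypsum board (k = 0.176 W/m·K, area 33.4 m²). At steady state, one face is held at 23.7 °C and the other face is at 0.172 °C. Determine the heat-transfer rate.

Q = kA·ΔT/L = 0.176 × 33.4 × |23.7 °C − 0.172 °C| / 0.127 = 1090 W

Q = 1090 W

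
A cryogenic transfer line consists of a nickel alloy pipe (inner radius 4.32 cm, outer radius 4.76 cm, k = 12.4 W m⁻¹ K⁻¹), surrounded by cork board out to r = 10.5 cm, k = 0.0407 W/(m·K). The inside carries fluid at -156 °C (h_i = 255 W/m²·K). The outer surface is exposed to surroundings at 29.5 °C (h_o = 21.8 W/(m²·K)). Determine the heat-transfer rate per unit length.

Treat each layer as a resistance in series:
  R'_conv,in = 1/(2πr h) = 1/(2π·0.0432·255) = 0.01445 m·K/W
  R'_nickel alloy = ln(0.0476/0.0432)/(2πk) = 0.09699/(2π·12.4) = 0.001245 m·K/W
  R'_cork board = ln(0.105/0.0476)/(2πk) = 0.7911/(2π·0.0407) = 3.094 m·K/W
  R'_conv,out = 1/(2πr h) = 1/(2π·0.105·21.8) = 0.06953 m·K/W
ΣR = 0.01445 + 0.001245 + 3.094 + 0.06953 = 3.179 m·K/W
Q' = ΔT/ΣR = (-156 °C − 29.5 °C)/3.179 = -58.4 W/m
(Negative Q' ⇒ heat flows inward; heat gain = 58.4 W/m.)

Q' = 58.4 W/m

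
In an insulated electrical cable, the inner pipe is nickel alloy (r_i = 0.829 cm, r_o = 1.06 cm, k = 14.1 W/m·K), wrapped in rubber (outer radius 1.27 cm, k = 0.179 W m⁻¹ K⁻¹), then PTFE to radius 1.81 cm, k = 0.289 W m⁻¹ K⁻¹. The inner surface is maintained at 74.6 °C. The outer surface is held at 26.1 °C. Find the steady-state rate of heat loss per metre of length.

Q' = 135 W/m

Resistance network (inner→outer):
  R'_nickel alloy = ln(0.0106/0.00829)/(2πk) = 0.2458/(2π·14.1) = 0.002775 m·K/W
  R'_rubber = ln(0.0127/0.0106)/(2πk) = 0.1807/(2π·0.179) = 0.1607 m·K/W
  R'_PTFE = ln(0.0181/0.0127)/(2πk) = 0.3543/(2π·0.289) = 0.1951 m·K/W
ΣR = 0.002775 + 0.1607 + 0.1951 = 0.3586 m·K/W
Q' = ΔT/ΣR = (74.6 °C − 26.1 °C)/0.3586 = 135 W/m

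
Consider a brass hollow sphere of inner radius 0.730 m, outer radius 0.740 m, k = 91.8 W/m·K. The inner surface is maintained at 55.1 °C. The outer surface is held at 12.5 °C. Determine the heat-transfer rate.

Q = 2650 kW

Q = 4πk·ΔT/(1/r₁ − 1/r₂) = 4π × 91.8 × 42.6 / (1/0.730 − 1/0.740) = 2.65×10^6 W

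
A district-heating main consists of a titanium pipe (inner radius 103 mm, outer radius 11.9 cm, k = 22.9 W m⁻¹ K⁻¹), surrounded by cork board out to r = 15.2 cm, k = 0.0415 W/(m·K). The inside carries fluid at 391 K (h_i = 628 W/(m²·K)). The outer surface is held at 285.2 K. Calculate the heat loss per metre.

Q' = 112 W/m

Treat each layer as a resistance in series:
  R'_conv,in = 1/(2πr h) = 1/(2π·0.103·628) = 0.002460 m·K/W
  R'_titanium = ln(0.119/0.103)/(2πk) = 0.1444/(2π·22.9) = 0.001004 m·K/W
  R'_cork board = ln(0.152/0.119)/(2πk) = 0.2448/(2π·0.0415) = 0.9387 m·K/W
ΣR = 0.002460 + 0.001004 + 0.9387 = 0.9422 m·K/W
Q' = ΔT/ΣR = (391 K − 285.2 K)/0.9422 = 112 W/m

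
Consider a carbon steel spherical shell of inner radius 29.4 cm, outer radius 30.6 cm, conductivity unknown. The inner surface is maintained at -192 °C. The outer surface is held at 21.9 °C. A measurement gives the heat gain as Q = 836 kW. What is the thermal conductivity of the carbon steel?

k = 41.5 W/m·K

ΣR = ΔT/Q = |-192 − 21.9|/8.36×10^5 = 2.559×10^-4 K/W
(1/r₁−1/r₂)/(4πk) = 2.559×10^-4 ⇒ k = 0.1334/(4π·2.559×10^-4) = 41.5 W/m·K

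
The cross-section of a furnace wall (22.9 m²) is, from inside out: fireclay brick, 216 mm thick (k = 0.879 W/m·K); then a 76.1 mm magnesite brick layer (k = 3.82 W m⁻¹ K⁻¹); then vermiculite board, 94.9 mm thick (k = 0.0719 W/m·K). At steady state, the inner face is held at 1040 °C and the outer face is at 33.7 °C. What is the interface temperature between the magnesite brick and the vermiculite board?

Series thermal resistances, inner to outer:
  R_fireclay brick = L/(kA) = 0.216/(0.879·22.9) = 0.01073 K/W
  R_magnesite brick = L/(kA) = 0.0761/(3.82·22.9) = 8.699×10^-4 K/W
  R_vermiculite board = L/(kA) = 0.0949/(0.0719·22.9) = 0.05764 K/W
ΣR = 0.01073 + 8.699×10^-4 + 0.05764 = 0.06924 K/W
Q = ΔT/ΣR = (1040 °C − 33.7 °C)/0.06924 = 14530 W
From the inner boundary to the magnesite brick/vermiculite board interface, ΣR_partial = 0.01160 K/W.
T_interface = T_in − Q·ΣR_partial = 1040 °C − (14530)(0.01160) = 871 °C

T = 871 °C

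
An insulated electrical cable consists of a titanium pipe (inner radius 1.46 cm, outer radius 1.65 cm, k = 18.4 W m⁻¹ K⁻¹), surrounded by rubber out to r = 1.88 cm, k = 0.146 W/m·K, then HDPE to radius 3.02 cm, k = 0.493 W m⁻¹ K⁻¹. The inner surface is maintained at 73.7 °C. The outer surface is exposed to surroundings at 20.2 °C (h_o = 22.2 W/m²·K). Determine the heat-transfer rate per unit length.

Series thermal resistances, inner to outer:
  R'_titanium = ln(0.0165/0.0146)/(2πk) = 0.1223/(2π·18.4) = 0.001058 m·K/W
  R'_rubber = ln(0.0188/0.0165)/(2πk) = 0.1305/(2π·0.146) = 0.1423 m·K/W
  R'_HDPE = ln(0.0302/0.0188)/(2πk) = 0.4740/(2π·0.493) = 0.1530 m·K/W
  R'_conv,out = 1/(2πr h) = 1/(2π·0.0302·22.2) = 0.2374 m·K/W
ΣR = 0.001058 + 0.1423 + 0.1530 + 0.2374 = 0.5338 m·K/W
Q' = ΔT/ΣR = (73.7 °C − 20.2 °C)/0.5338 = 100 W/m

Q' = 100 W/m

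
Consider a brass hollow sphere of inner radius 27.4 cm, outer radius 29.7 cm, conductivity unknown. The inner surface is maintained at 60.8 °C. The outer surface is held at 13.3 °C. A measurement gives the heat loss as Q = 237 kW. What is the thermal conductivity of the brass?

ΣR = ΔT/Q = |60.8 − 13.3|/2.37×10^5 = 2.004×10^-4 K/W
(1/r₁−1/r₂)/(4πk) = 2.004×10^-4 ⇒ k = 0.2826/(4π·2.004×10^-4) = 112 W/m·K

k = 112 W/m·K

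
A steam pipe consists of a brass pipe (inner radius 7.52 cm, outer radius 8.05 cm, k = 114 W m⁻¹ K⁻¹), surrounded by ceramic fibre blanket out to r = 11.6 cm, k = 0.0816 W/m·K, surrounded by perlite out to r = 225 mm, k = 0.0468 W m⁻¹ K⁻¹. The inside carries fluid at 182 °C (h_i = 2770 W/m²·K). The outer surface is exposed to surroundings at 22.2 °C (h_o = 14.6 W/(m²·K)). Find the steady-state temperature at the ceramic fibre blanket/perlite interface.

Series thermal resistances, inner to outer:
  R'_conv,in = 1/(2πr h) = 1/(2π·0.0752·2770) = 7.641×10^-4 m·K/W
  R'_brass = ln(0.0805/0.0752)/(2πk) = 0.06811/(2π·114) = 9.508×10^-5 m·K/W
  R'_ceramic fibre blanket = ln(0.116/0.0805)/(2πk) = 0.3653/(2π·0.0816) = 0.7126 m·K/W
  R'_perlite = ln(0.225/0.116)/(2πk) = 0.6625/(2π·0.0468) = 2.253 m·K/W
  R'_conv,out = 1/(2πr h) = 1/(2π·0.225·14.6) = 0.04845 m·K/W
ΣR = 7.641×10^-4 + 9.508×10^-5 + 0.7126 + 2.253 + 0.04845 = 3.015 m·K/W
Q' = ΔT/ΣR = (182 °C − 22.2 °C)/3.015 = 53.00 W/m
From the inner boundary to the ceramic fibre blanket/perlite interface, ΣR_partial = 0.7135 m·K/W.
T_interface = T_in − Q'·ΣR_partial = 182 °C − (53.00)(0.7135) = 144 °C

T = 144 °C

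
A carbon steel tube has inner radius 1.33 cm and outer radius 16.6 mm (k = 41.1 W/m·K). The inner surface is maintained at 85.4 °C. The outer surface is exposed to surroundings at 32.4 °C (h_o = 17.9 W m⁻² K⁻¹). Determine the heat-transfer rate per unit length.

Q' = 98.8 W/m

Resistance network (inner→outer):
  R'_carbon steel = ln(0.0166/0.0133)/(2πk) = 0.2216/(2π·41.1) = 8.583×10^-4 m·K/W
  R'_conv,out = 1/(2πr h) = 1/(2π·0.0166·17.9) = 0.5356 m·K/W
ΣR = 8.583×10^-4 + 0.5356 = 0.5365 m·K/W
Q' = ΔT/ΣR = (85.4 °C − 32.4 °C)/0.5365 = 98.8 W/m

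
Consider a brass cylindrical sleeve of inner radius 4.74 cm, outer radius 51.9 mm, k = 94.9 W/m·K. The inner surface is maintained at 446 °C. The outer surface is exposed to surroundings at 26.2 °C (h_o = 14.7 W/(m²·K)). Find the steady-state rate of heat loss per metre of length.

Q' = 2.01 kW/m

Series thermal resistances, inner to outer:
  R'_brass = ln(0.0519/0.0474)/(2πk) = 0.09070/(2π·94.9) = 1.521×10^-4 m·K/W
  R'_conv,out = 1/(2πr h) = 1/(2π·0.0519·14.7) = 0.2086 m·K/W
ΣR = 1.521×10^-4 + 0.2086 = 0.2088 m·K/W
Q' = ΔT/ΣR = (446 °C − 26.2 °C)/0.2088 = 2010 W/m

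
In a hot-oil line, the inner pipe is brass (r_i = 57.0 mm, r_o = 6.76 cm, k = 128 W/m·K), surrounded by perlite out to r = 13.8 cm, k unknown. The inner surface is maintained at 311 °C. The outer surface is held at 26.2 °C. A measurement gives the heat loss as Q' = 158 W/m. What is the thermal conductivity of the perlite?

ΣR = ΔT/Q' = |311 − 26.2|/158 = 1.803 m·K/W
Known resistances:
  R'_brass = ln(0.0676/0.0570)/(2πk) = 0.1706/(2π·128) = 2.121×10^-4 m·K/W
R_perlite = ΣR − ΣR_known = 1.803 − 2.121×10^-4 = 1.803 m·K/W
ln(r₂/r₁)/(2πk) = 1.803 ⇒ k = 0.7136/(2π·1.803) = 0.0630 W/m·K

k = 0.0630 W/m·K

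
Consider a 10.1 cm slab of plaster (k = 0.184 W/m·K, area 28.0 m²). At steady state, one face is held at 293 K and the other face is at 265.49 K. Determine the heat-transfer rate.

Q = 1400 W

Q = kA·ΔT/L = 0.184 × 28.0 × |293 K − 265.49 K| / 0.101 = 1400 W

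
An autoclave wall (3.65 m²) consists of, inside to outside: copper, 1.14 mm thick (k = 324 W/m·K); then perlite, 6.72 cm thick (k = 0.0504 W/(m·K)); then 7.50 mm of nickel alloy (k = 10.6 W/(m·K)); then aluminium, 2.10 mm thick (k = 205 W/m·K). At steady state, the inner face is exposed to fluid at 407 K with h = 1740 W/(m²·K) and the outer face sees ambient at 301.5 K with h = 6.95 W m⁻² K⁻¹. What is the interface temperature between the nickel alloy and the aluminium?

T = 311.8 K

Series thermal resistances, inner to outer:
  R_conv,in = 1/(hA) = 1/(1740·3.65) = 1.575×10^-4 K/W
  R_copper = L/(kA) = 0.00114/(324·3.65) = 9.640×10^-7 K/W
  R_perlite = L/(kA) = 0.0672/(0.0504·3.65) = 0.3653 K/W
  R_nickel alloy = L/(kA) = 0.00750/(10.6·3.65) = 1.938×10^-4 K/W
  R_aluminium = L/(kA) = 0.00210/(205·3.65) = 2.807×10^-6 K/W
  R_conv,out = 1/(hA) = 1/(6.95·3.65) = 0.03942 K/W
ΣR = 1.575×10^-4 + 9.640×10^-7 + 0.3653 + 1.938×10^-4 + 2.807×10^-6 + 0.03942 = 0.4051 K/W
Q = ΔT/ΣR = (407 K − 301.5 K)/0.4051 = 260.4 W
From the inner boundary to the nickel alloy/aluminium interface, ΣR_partial = 0.3657 K/W.
T_interface = T_in − Q·ΣR_partial = 407 K − (260.4)(0.3657) = 311.8 K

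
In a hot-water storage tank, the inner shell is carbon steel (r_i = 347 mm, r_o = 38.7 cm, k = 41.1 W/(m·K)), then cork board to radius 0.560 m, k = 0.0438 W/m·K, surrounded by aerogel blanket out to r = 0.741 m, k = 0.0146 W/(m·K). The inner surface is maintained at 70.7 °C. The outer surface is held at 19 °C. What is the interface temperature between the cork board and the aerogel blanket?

Series thermal resistances, inner to outer:
  R_carbon steel = (1/0.347 − 1/0.387)/(4πk) = 0.2979/(4π·41.1) = 5.767×10^-4 K/W
  R_cork board = (1/0.387 − 1/0.560)/(4πk) = 0.7983/(4π·0.0438) = 1.450 K/W
  R_aerogel blanket = (1/0.560 − 1/0.741)/(4πk) = 0.4362/(4π·0.0146) = 2.377 K/W
ΣR = 5.767×10^-4 + 1.450 + 2.377 = 3.828 K/W
Q = ΔT/ΣR = (70.7 °C − 19 °C)/3.828 = 13.51 W
From the inner boundary to the cork board/aerogel blanket interface, ΣR_partial = 1.451 K/W.
T_interface = T_in − Q·ΣR_partial = 70.7 °C − (13.51)(1.451) = 51.1 °C

T = 51.1 °C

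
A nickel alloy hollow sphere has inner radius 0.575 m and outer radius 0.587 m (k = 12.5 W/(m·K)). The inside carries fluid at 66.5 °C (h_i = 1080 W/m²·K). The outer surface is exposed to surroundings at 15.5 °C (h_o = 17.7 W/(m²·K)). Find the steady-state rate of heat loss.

Q = 3.78 kW

Treat each layer as a resistance in series:
  R_conv,in = 1/(4πr²h) = 1/(4π·0.575²·1080) = 2.229×10^-4 K/W
  R_nickel alloy = (1/0.575 − 1/0.587)/(4πk) = 0.03555/(4π·12.5) = 2.263×10^-4 K/W
  R_conv,out = 1/(4πr²h) = 1/(4π·0.587²·17.7) = 0.01305 K/W
ΣR = 2.229×10^-4 + 2.263×10^-4 + 0.01305 = 0.01350 K/W
Q = ΔT/ΣR = (66.5 °C − 15.5 °C)/0.01350 = 3780 W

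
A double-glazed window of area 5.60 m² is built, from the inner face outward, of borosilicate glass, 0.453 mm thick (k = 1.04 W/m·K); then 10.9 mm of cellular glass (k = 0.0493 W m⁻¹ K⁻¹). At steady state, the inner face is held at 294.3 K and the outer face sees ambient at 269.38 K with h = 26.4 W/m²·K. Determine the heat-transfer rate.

Q = 538 W

Treat each layer as a resistance in series:
  R_borosilicate glass = L/(kA) = 4.53×10^-4/(1.04·5.60) = 7.778×10^-5 K/W
  R_cellular glass = L/(kA) = 0.0109/(0.0493·5.60) = 0.03948 K/W
  R_conv,out = 1/(hA) = 1/(26.4·5.60) = 0.006764 K/W
ΣR = 7.778×10^-5 + 0.03948 + 0.006764 = 0.04632 K/W
Q = ΔT/ΣR = (294.3 K − 269.38 K)/0.04632 = 538 W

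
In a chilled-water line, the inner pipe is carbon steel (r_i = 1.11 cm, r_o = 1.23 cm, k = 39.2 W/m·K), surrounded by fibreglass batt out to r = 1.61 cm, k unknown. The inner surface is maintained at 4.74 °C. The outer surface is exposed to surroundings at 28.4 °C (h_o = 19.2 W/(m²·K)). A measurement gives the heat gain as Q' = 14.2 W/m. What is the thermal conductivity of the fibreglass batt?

k = 0.0372 W/m·K

ΣR = ΔT/Q' = |4.74 − 28.4|/14.2 = 1.666 m·K/W
Known resistances:
  R'_carbon steel = ln(0.0123/0.0111)/(2πk) = 0.1027/(2π·39.2) = 4.168×10^-4 m·K/W
  R'_conv,out = 1/(2πr h) = 1/(2π·0.0161·19.2) = 0.5149 m·K/W
R_fibreglass batt = ΣR − ΣR_known = 1.666 − 0.5153 = 1.151 m·K/W
ln(r₂/r₁)/(2πk) = 1.151 ⇒ k = 0.2692/(2π·1.151) = 0.0372 W/m·K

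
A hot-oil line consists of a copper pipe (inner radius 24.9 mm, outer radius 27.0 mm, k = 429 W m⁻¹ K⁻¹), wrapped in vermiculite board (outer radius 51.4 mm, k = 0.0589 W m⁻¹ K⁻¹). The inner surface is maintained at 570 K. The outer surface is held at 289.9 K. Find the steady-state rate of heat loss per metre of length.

Q' = 161 W/m

Series thermal resistances, inner to outer:
  R'_copper = ln(0.0270/0.0249)/(2πk) = 0.08097/(2π·429) = 3.004×10^-5 m·K/W
  R'_vermiculite board = ln(0.0514/0.0270)/(2πk) = 0.6438/(2π·0.0589) = 1.740 m·K/W
ΣR = 3.004×10^-5 + 1.740 = 1.740 m·K/W
Q' = ΔT/ΣR = (570 K − 289.9 K)/1.740 = 161 W/m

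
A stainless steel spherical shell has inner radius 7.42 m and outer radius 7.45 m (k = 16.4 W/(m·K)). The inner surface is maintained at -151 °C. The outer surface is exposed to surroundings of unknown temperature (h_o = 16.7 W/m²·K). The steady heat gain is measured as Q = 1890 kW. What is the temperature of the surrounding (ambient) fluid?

T_out = 16.2 °C

Series resistances:
  R_stainless steel = (1/7.42 − 1/7.45)/(4πk) = 5.427×10^-4/(4π·16.4) = 2.633×10^-6 K/W
  R_conv,out = 1/(4πr²h) = 1/(4π·7.45²·16.7) = 8.585×10^-5 K/W
ΣR = 8.849×10^-5 K/W
ΔT = Q·ΣR = 1.89×10^6 × 8.849×10^-5 = 167.2 K
Heat flows inward, so T_out = T_in + ΔT = -151 + 167.2 = 16.2 °C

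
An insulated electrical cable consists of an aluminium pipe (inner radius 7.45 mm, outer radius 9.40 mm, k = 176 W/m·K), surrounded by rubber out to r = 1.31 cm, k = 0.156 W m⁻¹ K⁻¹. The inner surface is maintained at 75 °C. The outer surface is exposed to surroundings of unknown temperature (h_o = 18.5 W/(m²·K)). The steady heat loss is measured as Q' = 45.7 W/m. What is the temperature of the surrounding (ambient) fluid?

T_out = 29.5 °C

Sum the resistances:
  R'_aluminium = ln(0.00940/0.00745)/(2πk) = 0.2325/(2π·176) = 2.102×10^-4 m·K/W
  R'_rubber = ln(0.0131/0.00940)/(2πk) = 0.3319/(2π·0.156) = 0.3386 m·K/W
  R'_conv,out = 1/(2πr h) = 1/(2π·0.0131·18.5) = 0.6567 m·K/W
ΣR = 0.9955 m·K/W
ΔT = Q'·ΣR = 45.7 × 0.9955 = 45.49 K
Heat flows outward, so T_out = T_in − ΔT = 75 − 45.49 = 29.5 °C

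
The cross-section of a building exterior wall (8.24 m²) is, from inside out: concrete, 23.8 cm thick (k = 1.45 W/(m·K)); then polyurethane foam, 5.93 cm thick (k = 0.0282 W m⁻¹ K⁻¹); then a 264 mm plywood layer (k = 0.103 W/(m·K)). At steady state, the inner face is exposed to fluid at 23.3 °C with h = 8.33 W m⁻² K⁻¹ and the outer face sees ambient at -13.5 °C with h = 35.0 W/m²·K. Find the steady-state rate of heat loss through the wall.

Q = 60.9 W

Series thermal resistances, inner to outer:
  R_conv,in = 1/(hA) = 1/(8.33·8.24) = 0.01457 K/W
  R_concrete = L/(kA) = 0.238/(1.45·8.24) = 0.01992 K/W
  R_polyurethane foam = L/(kA) = 0.0593/(0.0282·8.24) = 0.2552 K/W
  R_plywood = L/(kA) = 0.264/(0.103·8.24) = 0.3111 K/W
  R_conv,out = 1/(hA) = 1/(35.0·8.24) = 0.003467 K/W
ΣR = 0.01457 + 0.01992 + 0.2552 + 0.3111 + 0.003467 = 0.6043 K/W
Q = ΔT/ΣR = (23.3 °C − -13.5 °C)/0.6043 = 60.9 W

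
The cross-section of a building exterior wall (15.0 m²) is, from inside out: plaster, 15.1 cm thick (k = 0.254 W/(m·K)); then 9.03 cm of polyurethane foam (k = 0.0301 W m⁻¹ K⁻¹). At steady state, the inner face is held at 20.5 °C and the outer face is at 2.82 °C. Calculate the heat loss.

Q = 73.8 W

Treat each layer as a resistance in series:
  R_plaster = L/(kA) = 0.151/(0.254·15.0) = 0.03963 K/W
  R_polyurethane foam = L/(kA) = 0.0903/(0.0301·15.0) = 0.2000 K/W
ΣR = 0.03963 + 0.2000 = 0.2396 K/W
Q = ΔT/ΣR = (20.5 °C − 2.82 °C)/0.2396 = 73.8 W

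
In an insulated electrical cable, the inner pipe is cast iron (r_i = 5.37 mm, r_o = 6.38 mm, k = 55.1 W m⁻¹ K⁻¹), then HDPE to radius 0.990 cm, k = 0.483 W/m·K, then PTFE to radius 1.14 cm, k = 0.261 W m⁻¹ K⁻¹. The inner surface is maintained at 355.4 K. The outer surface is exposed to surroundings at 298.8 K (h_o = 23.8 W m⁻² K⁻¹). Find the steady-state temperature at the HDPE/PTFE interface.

Treat each layer as a resistance in series:
  R'_cast iron = ln(0.00638/0.00537)/(2πk) = 0.1723/(2π·55.1) = 4.978×10^-4 m·K/W
  R'_HDPE = ln(0.00990/0.00638)/(2πk) = 0.4394/(2π·0.483) = 0.1448 m·K/W
  R'_PTFE = ln(0.0114/0.00990)/(2πk) = 0.1411/(2π·0.261) = 0.08603 m·K/W
  R'_conv,out = 1/(2πr h) = 1/(2π·0.0114·23.8) = 0.5866 m·K/W
ΣR = 4.978×10^-4 + 0.1448 + 0.08603 + 0.5866 = 0.8179 m·K/W
Q' = ΔT/ΣR = (355.4 K − 298.8 K)/0.8179 = 69.20 W/m
From the inner boundary to the HDPE/PTFE interface, ΣR_partial = 0.1453 m·K/W.
T_interface = T_in − Q'·ΣR_partial = 355.4 K − (69.20)(0.1453) = 345.3 K

T = 345.3 K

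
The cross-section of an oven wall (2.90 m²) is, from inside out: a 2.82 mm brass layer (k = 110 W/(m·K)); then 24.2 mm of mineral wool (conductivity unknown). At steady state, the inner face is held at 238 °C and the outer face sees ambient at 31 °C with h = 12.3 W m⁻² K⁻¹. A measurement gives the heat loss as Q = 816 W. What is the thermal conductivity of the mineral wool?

k = 0.0370 W/m·K

ΣR = ΔT/Q = |238 − 31|/816 = 0.2537 K/W
Known resistances:
  R_brass = L/(kA) = 0.00282/(110·2.90) = 8.840×10^-6 K/W
  R_conv,out = 1/(hA) = 1/(12.3·2.90) = 0.02803 K/W
R_mineral wool = ΣR − ΣR_known = 0.2537 − 0.02804 = 0.2257 K/W
L/(kA) = 0.2257 ⇒ k = 0.0242/(0.2257·2.90) = 0.0370 W/m·K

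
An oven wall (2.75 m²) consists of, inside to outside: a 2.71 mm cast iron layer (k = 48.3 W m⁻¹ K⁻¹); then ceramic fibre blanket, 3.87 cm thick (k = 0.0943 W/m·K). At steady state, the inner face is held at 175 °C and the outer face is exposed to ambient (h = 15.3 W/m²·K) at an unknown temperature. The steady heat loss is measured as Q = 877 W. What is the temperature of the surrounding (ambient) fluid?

T_out = 23.3 °C

Series resistances:
  R_cast iron = L/(kA) = 0.00271/(48.3·2.75) = 2.040×10^-5 K/W
  R_ceramic fibre blanket = L/(kA) = 0.0387/(0.0943·2.75) = 0.1492 K/W
  R_conv,out = 1/(hA) = 1/(15.3·2.75) = 0.02377 K/W
ΣR = 0.1730 K/W
ΔT = Q·ΣR = 877 × 0.1730 = 151.7 K
Heat flows outward, so T_out = T_in − ΔT = 175 − 151.7 = 23.3 °C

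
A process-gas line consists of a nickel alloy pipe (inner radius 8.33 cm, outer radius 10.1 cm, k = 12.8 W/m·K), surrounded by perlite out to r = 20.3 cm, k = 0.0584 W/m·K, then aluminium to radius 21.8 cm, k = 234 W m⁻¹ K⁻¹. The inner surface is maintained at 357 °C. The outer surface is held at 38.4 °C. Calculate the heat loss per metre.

Series thermal resistances, inner to outer:
  R'_nickel alloy = ln(0.101/0.0833)/(2πk) = 0.1927/(2π·12.8) = 0.002396 m·K/W
  R'_perlite = ln(0.203/0.101)/(2πk) = 0.6981/(2π·0.0584) = 1.902 m·K/W
  R'_aluminium = ln(0.218/0.203)/(2πk) = 0.07129/(2π·234) = 4.849×10^-5 m·K/W
ΣR = 0.002396 + 1.902 + 4.849×10^-5 = 1.904 m·K/W
Q' = ΔT/ΣR = (357 °C − 38.4 °C)/1.904 = 167 W/m

Q' = 167 W/m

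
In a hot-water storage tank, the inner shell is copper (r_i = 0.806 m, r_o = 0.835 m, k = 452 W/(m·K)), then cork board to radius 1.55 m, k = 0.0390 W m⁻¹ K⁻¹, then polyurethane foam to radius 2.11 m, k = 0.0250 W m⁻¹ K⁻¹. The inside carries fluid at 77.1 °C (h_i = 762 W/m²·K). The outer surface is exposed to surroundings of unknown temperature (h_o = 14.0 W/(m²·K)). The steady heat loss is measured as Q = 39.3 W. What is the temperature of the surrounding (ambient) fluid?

T_out = 11.3 °C

Sum the resistances:
  R_conv,in = 1/(4πr²h) = 1/(4π·0.806²·762) = 1.608×10^-4 K/W
  R_copper = (1/0.806 − 1/0.835)/(4πk) = 0.04309/(4π·452) = 7.586×10^-6 K/W
  R_cork board = (1/0.835 − 1/1.55)/(4πk) = 0.5524/(4π·0.0390) = 1.127 K/W
  R_polyurethane foam = (1/1.55 − 1/2.11)/(4πk) = 0.1712/(4π·0.0250) = 0.5450 K/W
  R_conv,out = 1/(4πr²h) = 1/(4π·2.11²·14.0) = 0.001277 K/W
ΣR = 1.674 K/W
ΔT = Q·ΣR = 39.3 × 1.674 = 65.79 K
Heat flows outward, so T_out = T_in − ΔT = 77.1 − 65.79 = 11.3 °C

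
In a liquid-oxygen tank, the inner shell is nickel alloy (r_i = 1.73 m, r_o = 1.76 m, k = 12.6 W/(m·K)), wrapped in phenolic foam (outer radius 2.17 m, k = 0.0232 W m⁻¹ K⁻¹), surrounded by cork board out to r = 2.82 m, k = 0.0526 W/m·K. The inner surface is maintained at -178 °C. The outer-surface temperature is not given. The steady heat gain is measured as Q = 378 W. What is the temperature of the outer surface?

T_out = 22.0 °C

Series resistances:
  R_nickel alloy = (1/1.73 − 1/1.76)/(4πk) = 0.009853/(4π·12.6) = 6.223×10^-5 K/W
  R_phenolic foam = (1/1.76 − 1/2.17)/(4πk) = 0.1074/(4π·0.0232) = 0.3682 K/W
  R_cork board = (1/2.17 − 1/2.82)/(4πk) = 0.1062/(4π·0.0526) = 0.1607 K/W
ΣR = 0.5290 K/W
ΔT = Q·ΣR = 378 × 0.5290 = 200.0 K
Heat flows inward, so T_out = T_in + ΔT = -178 + 200.0 = 22.0 °C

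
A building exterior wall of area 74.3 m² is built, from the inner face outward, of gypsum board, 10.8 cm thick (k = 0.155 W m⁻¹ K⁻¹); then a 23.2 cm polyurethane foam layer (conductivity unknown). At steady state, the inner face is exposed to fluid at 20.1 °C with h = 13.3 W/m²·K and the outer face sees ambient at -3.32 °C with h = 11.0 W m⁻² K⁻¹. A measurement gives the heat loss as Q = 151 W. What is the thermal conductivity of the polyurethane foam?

k = 0.0218 W/m·K

ΣR = ΔT/Q = |20.1 − -3.32|/151 = 0.1551 K/W
Known resistances:
  R_conv,in = 1/(hA) = 1/(13.3·74.3) = 0.001012 K/W
  R_gypsum board = L/(kA) = 0.108/(0.155·74.3) = 0.009378 K/W
  R_conv,out = 1/(hA) = 1/(11.0·74.3) = 0.001224 K/W
R_polyurethane foam = ΣR − ΣR_known = 0.1551 − 0.01161 = 0.1435 K/W
L/(kA) = 0.1435 ⇒ k = 0.232/(0.1435·74.3) = 0.0218 W/m·K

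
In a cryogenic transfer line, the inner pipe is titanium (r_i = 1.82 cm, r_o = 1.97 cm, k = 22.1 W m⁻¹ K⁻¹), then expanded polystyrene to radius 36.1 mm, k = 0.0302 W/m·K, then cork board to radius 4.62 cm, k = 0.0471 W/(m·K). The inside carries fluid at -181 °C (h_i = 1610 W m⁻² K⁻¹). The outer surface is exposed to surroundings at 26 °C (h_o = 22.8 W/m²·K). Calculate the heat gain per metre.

Q' = 49.5 W/m

Treat each layer as a resistance in series:
  R'_conv,in = 1/(2πr h) = 1/(2π·0.0182·1610) = 0.005432 m·K/W
  R'_titanium = ln(0.0197/0.0182)/(2πk) = 0.07920/(2π·22.1) = 5.703×10^-4 m·K/W
  R'_expanded polystyrene = ln(0.0361/0.0197)/(2πk) = 0.6057/(2π·0.0302) = 3.192 m·K/W
  R'_cork board = ln(0.0462/0.0361)/(2πk) = 0.2467/(2π·0.0471) = 0.8336 m·K/W
  R'_conv,out = 1/(2πr h) = 1/(2π·0.0462·22.8) = 0.1511 m·K/W
ΣR = 0.005432 + 5.703×10^-4 + 3.192 + 0.8336 + 0.1511 = 4.183 m·K/W
Q' = ΔT/ΣR = (-181 °C − 26 °C)/4.183 = -49.5 W/m
(Negative Q' ⇒ heat flows inward; heat gain = 49.5 W/m.)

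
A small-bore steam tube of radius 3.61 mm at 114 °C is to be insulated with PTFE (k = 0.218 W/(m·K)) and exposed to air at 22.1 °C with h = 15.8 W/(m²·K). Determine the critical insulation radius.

For a cylinder, r_cr = k_ins/h = 0.218/15.8 = 0.0138 m = 1.38 cm

r_cr = 1.38 cm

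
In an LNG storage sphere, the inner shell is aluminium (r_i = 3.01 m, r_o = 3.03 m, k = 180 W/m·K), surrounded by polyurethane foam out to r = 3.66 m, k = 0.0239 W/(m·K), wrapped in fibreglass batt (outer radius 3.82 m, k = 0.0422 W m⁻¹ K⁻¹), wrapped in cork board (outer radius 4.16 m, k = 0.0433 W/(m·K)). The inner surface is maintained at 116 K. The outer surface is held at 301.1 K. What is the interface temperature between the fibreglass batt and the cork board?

Treat each layer as a resistance in series:
  R_aluminium = (1/3.01 − 1/3.03)/(4πk) = 0.002193/(4π·180) = 9.695×10^-7 K/W
  R_polyurethane foam = (1/3.03 − 1/3.66)/(4πk) = 0.05681/(4π·0.0239) = 0.1892 K/W
  R_fibreglass batt = (1/3.66 − 1/3.82)/(4πk) = 0.01144/(4π·0.0422) = 0.02158 K/W
  R_cork board = (1/3.82 − 1/4.16)/(4πk) = 0.02140/(4π·0.0433) = 0.03932 K/W
ΣR = 9.695×10^-7 + 0.1892 + 0.02158 + 0.03932 = 0.2501 K/W
Q = ΔT/ΣR = (116 K − 301.1 K)/0.2501 = -740.1 W
From the inner boundary to the fibreglass batt/cork board interface, ΣR_partial = 0.2108 K/W.
T_interface = T_in − Q·ΣR_partial = 116 K − (-740.1)(0.2108) = 272.0 K

T = 272.0 K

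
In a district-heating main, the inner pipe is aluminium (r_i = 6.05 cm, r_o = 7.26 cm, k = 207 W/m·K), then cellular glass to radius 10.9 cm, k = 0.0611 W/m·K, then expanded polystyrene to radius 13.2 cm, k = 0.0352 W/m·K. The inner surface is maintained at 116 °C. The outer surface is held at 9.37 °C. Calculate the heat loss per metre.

Q' = 55.4 W/m

Resistance network (inner→outer):
  R'_aluminium = ln(0.0726/0.0605)/(2πk) = 0.1823/(2π·207) = 1.402×10^-4 m·K/W
  R'_cellular glass = ln(0.109/0.0726)/(2πk) = 0.4064/(2π·0.0611) = 1.059 m·K/W
  R'_expanded polystyrene = ln(0.132/0.109)/(2πk) = 0.1915/(2π·0.0352) = 0.8656 m·K/W
ΣR = 1.402×10^-4 + 1.059 + 0.8656 = 1.925 m·K/W
Q' = ΔT/ΣR = (116 °C − 9.37 °C)/1.925 = 55.4 W/m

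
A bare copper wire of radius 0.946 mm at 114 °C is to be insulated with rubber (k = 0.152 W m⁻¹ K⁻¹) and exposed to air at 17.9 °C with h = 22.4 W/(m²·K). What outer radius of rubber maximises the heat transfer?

For a cylinder, r_cr = k_ins/h = 0.152/22.4 = 0.00679 m = 0.679 cm

r_cr = 0.679 cm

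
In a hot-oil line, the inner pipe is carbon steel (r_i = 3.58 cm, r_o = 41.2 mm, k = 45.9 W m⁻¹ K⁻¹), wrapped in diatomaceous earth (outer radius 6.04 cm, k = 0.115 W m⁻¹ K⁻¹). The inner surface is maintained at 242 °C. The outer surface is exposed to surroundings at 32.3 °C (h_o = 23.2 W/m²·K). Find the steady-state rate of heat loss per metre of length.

Treat each layer as a resistance in series:
  R'_carbon steel = ln(0.0412/0.0358)/(2πk) = 0.1405/(2π·45.9) = 4.871×10^-4 m·K/W
  R'_diatomaceous earth = ln(0.0604/0.0412)/(2πk) = 0.3826/(2π·0.115) = 0.5294 m·K/W
  R'_conv,out = 1/(2πr h) = 1/(2π·0.0604·23.2) = 0.1136 m·K/W
ΣR = 4.871×10^-4 + 0.5294 + 0.1136 = 0.6435 m·K/W
Q' = ΔT/ΣR = (242 °C − 32.3 °C)/0.6435 = 326 W/m

Q' = 326 W/m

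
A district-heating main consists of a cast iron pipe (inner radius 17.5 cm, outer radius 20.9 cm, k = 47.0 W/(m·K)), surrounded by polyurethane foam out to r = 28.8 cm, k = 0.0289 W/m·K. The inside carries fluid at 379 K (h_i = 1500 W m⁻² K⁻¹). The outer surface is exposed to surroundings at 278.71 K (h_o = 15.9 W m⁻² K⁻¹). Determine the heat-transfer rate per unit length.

Treat each layer as a resistance in series:
  R'_conv,in = 1/(2πr h) = 1/(2π·0.175·1500) = 6.063×10^-4 m·K/W
  R'_cast iron = ln(0.209/0.175)/(2πk) = 0.1775/(2π·47.0) = 6.012×10^-4 m·K/W
  R'_polyurethane foam = ln(0.288/0.209)/(2πk) = 0.3206/(2π·0.0289) = 1.766 m·K/W
  R'_conv,out = 1/(2πr h) = 1/(2π·0.288·15.9) = 0.03476 m·K/W
ΣR = 6.063×10^-4 + 6.012×10^-4 + 1.766 + 0.03476 = 1.802 m·K/W
Q' = ΔT/ΣR = (379 K − 278.71 K)/1.802 = 55.7 W/m

Q' = 55.7 W/m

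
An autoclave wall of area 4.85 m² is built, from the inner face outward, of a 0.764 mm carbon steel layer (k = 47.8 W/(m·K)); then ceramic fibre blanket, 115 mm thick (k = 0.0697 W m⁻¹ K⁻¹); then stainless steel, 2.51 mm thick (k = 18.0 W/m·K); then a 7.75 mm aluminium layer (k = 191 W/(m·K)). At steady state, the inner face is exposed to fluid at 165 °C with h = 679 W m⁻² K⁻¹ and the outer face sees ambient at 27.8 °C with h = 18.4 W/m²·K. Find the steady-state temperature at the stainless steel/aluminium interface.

T = 32.2 °C

Series thermal resistances, inner to outer:
  R_conv,in = 1/(hA) = 1/(679·4.85) = 3.037×10^-4 K/W
  R_carbon steel = L/(kA) = 7.64×10^-4/(47.8·4.85) = 3.296×10^-6 K/W
  R_ceramic fibre blanket = L/(kA) = 0.115/(0.0697·4.85) = 0.3402 K/W
  R_stainless steel = L/(kA) = 0.00251/(18.0·4.85) = 2.875×10^-5 K/W
  R_aluminium = L/(kA) = 0.00775/(191·4.85) = 8.366×10^-6 K/W
  R_conv,out = 1/(hA) = 1/(18.4·4.85) = 0.01121 K/W
ΣR = 3.037×10^-4 + 3.296×10^-6 + 0.3402 + 2.875×10^-5 + 8.366×10^-6 + 0.01121 = 0.3518 K/W
Q = ΔT/ΣR = (165 °C − 27.8 °C)/0.3518 = 390.0 W
From the inner boundary to the stainless steel/aluminium interface, ΣR_partial = 0.3405 K/W.
T_interface = T_in − Q·ΣR_partial = 165 °C − (390.0)(0.3405) = 32.2 °C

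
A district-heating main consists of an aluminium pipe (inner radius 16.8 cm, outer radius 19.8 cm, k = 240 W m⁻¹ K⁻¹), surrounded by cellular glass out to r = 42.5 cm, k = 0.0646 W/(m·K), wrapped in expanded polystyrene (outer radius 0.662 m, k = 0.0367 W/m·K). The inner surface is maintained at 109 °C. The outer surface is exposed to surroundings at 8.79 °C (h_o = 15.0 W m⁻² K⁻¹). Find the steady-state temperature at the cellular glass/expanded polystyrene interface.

T = 59.6 °C

Resistance network (inner→outer):
  R'_aluminium = ln(0.198/0.168)/(2πk) = 0.1643/(2π·240) = 1.090×10^-4 m·K/W
  R'_cellular glass = ln(0.425/0.198)/(2πk) = 0.7638/(2π·0.0646) = 1.882 m·K/W
  R'_expanded polystyrene = ln(0.662/0.425)/(2πk) = 0.4432/(2π·0.0367) = 1.922 m·K/W
  R'_conv,out = 1/(2πr h) = 1/(2π·0.662·15.0) = 0.01603 m·K/W
ΣR = 1.090×10^-4 + 1.882 + 1.922 + 0.01603 = 3.820 m·K/W
Q' = ΔT/ΣR = (109 °C − 8.79 °C)/3.820 = 26.23 W/m
From the inner boundary to the cellular glass/expanded polystyrene interface, ΣR_partial = 1.882 m·K/W.
T_interface = T_in − Q'·ΣR_partial = 109 °C − (26.23)(1.882) = 59.6 °C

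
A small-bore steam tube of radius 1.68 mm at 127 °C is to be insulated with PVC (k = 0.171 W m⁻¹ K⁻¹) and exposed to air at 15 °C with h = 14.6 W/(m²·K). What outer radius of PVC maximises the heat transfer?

r_cr = 1.17 cm

For a cylinder, r_cr = k_ins/h = 0.171/14.6 = 0.0117 m = 1.17 cm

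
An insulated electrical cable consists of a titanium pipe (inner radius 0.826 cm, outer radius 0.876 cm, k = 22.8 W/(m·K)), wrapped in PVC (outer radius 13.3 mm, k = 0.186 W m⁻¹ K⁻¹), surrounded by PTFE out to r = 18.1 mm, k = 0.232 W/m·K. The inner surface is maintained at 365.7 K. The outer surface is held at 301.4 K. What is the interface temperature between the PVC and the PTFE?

T = 325.3 K

Treat each layer as a resistance in series:
  R'_titanium = ln(0.00876/0.00826)/(2πk) = 0.05877/(2π·22.8) = 4.103×10^-4 m·K/W
  R'_PVC = ln(0.0133/0.00876)/(2πk) = 0.4176/(2π·0.186) = 0.3573 m·K/W
  R'_PTFE = ln(0.0181/0.0133)/(2πk) = 0.3081/(2π·0.232) = 0.2114 m·K/W
ΣR = 4.103×10^-4 + 0.3573 + 0.2114 = 0.5691 m·K/W
Q' = ΔT/ΣR = (365.7 K − 301.4 K)/0.5691 = 113.0 W/m
From the inner boundary to the PVC/PTFE interface, ΣR_partial = 0.3577 m·K/W.
T_interface = T_in − Q'·ΣR_partial = 365.7 K − (113.0)(0.3577) = 325.3 K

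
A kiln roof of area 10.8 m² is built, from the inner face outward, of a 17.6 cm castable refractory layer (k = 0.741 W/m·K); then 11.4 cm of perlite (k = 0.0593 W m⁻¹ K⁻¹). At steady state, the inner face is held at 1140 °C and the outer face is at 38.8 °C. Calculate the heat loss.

Q = 5510 W

Series thermal resistances, inner to outer:
  R_castable refractory = L/(kA) = 0.176/(0.741·10.8) = 0.02199 K/W
  R_perlite = L/(kA) = 0.114/(0.0593·10.8) = 0.1780 K/W
ΣR = 0.02199 + 0.1780 = 0.2000 K/W
Q = ΔT/ΣR = (1140 °C − 38.8 °C)/0.2000 = 5510 W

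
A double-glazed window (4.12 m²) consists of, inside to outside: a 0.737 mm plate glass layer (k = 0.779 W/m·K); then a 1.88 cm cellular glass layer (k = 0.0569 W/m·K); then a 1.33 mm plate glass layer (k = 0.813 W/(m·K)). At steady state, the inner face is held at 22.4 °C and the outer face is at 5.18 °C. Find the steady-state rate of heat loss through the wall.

Q = 213 W

Treat each layer as a resistance in series:
  R_plate glass = L/(kA) = 7.37×10^-4/(0.779·4.12) = 2.296×10^-4 K/W
  R_cellular glass = L/(kA) = 0.0188/(0.0569·4.12) = 0.08020 K/W
  R_plate glass = L/(kA) = 0.00133/(0.813·4.12) = 3.971×10^-4 K/W
ΣR = 2.296×10^-4 + 0.08020 + 3.971×10^-4 = 0.08083 K/W
Q = ΔT/ΣR = (22.4 °C − 5.18 °C)/0.08083 = 213 W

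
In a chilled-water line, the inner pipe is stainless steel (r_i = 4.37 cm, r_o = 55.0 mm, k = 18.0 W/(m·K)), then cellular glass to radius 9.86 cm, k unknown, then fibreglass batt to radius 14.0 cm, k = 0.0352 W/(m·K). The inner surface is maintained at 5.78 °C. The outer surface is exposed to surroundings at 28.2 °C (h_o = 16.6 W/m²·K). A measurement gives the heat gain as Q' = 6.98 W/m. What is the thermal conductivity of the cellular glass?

ΣR = ΔT/Q' = |5.78 − 28.2|/6.98 = 3.212 m·K/W
Known resistances:
  R'_stainless steel = ln(0.0550/0.0437)/(2πk) = 0.2300/(2π·18.0) = 0.002034 m·K/W
  R'_fibreglass batt = ln(0.140/0.0986)/(2πk) = 0.3506/(2π·0.0352) = 1.585 m·K/W
  R'_conv,out = 1/(2πr h) = 1/(2π·0.140·16.6) = 0.06848 m·K/W
R_cellular glass = ΣR − ΣR_known = 3.212 − 1.656 = 1.556 m·K/W
ln(r₂/r₁)/(2πk) = 1.556 ⇒ k = 0.5837/(2π·1.556) = 0.0597 W/m·K

k = 0.0597 W/m·K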